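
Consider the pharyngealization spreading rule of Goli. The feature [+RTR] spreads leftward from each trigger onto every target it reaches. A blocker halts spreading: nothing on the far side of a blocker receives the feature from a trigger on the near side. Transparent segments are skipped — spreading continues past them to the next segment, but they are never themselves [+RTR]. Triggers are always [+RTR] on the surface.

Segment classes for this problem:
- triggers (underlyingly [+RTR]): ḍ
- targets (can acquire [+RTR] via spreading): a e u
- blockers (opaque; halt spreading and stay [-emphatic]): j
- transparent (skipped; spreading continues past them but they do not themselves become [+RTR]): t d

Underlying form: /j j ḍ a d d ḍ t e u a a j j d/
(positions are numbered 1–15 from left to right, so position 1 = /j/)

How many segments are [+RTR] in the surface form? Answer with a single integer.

3

From /ḍ/ at 3 leftward: 2 /j/ blocks.
From /ḍ/ at 7 leftward: 6 /d/ transparent; 5 /d/ transparent; 4 /a/ → [+RTR]; 3 /ḍ/ is itself a trigger — this domain ends here.
Targets with no active source: positions 9 10 11 12 stay [-emphatic].
[+RTR] positions on the surface: 3 4 7.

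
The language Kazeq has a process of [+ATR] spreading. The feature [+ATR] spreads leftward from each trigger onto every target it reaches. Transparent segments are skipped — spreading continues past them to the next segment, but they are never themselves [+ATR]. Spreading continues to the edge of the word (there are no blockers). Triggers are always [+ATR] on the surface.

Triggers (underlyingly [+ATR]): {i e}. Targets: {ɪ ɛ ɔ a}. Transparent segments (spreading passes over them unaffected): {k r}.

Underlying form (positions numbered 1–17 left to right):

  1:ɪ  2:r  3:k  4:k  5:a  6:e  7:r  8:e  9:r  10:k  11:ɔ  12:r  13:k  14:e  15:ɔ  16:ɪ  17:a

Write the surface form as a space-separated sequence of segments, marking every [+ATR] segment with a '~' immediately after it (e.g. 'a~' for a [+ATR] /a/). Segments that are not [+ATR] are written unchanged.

From /e/ at 6 leftward: 5 /a/ → [+ATR]; 4 /k/ transparent; 3 /k/ transparent; 2 /r/ transparent; 1 /ɪ/ → [+ATR]; word edge.
From /e/ at 8 leftward: 7 /r/ transparent; 6 /e/ is itself a trigger — this domain ends here.
From /e/ at 14 leftward: 13 /k/ transparent; 12 /r/ transparent; 11 /ɔ/ → [+ATR]; 10 /k/ transparent; 9 /r/ transparent; 8 /e/ is itself a trigger — this domain ends here.
Targets with no active source: positions 15 16 17 stay [-ATR].
[+ATR] positions on the surface: 1 5 6 8 11 14.

ɪ~ r k k a~ e~ r e~ r k ɔ~ r k e~ ɔ ɪ a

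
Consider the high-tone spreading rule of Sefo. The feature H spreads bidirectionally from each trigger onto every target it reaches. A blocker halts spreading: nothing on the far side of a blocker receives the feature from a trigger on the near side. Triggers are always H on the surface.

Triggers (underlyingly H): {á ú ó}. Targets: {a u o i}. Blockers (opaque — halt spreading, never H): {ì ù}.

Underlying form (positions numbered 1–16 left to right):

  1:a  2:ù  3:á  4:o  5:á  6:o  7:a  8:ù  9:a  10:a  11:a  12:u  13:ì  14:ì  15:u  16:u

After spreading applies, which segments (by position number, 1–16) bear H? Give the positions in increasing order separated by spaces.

From /á/ at 3 rightward: 4 /o/ → H; 5 /á/ is itself a trigger — this domain ends here.
From /á/ at 3 leftward: 2 /ù/ blocks.
From /á/ at 5 rightward: 6 /o/ → H; 7 /a/ → H; 8 /ù/ blocks.
From /á/ at 5 leftward: 4 /o/ → H; 3 /á/ is itself a trigger — this domain ends here.
Targets with no active source: positions 1 9 10 11 12 15 16 stay [-high tone].

3 4 5 6 7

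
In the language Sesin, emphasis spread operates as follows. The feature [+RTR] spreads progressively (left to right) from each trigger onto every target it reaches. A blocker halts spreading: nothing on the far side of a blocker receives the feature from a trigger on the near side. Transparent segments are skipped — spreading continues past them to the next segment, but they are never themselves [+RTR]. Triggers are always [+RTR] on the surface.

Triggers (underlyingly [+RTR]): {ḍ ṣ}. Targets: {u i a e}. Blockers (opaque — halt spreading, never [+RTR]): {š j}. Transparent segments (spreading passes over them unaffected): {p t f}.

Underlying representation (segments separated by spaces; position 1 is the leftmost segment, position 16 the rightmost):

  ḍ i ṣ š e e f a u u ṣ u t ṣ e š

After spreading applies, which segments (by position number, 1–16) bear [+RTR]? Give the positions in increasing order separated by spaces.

1 2 3 11 12 14 15

From /ḍ/ at 1 rightward: 2 /i/ → [+RTR]; 3 /ṣ/ is itself a trigger — this domain ends here.
From /ṣ/ at 3 rightward: 4 /š/ blocks.
From /ṣ/ at 11 rightward: 12 /u/ → [+RTR]; 13 /t/ transparent; 14 /ṣ/ is itself a trigger — this domain ends here.
From /ṣ/ at 14 rightward: 15 /e/ → [+RTR]; 16 /š/ blocks.
Targets with no active source: positions 5 6 8 9 10 stay [-emphatic].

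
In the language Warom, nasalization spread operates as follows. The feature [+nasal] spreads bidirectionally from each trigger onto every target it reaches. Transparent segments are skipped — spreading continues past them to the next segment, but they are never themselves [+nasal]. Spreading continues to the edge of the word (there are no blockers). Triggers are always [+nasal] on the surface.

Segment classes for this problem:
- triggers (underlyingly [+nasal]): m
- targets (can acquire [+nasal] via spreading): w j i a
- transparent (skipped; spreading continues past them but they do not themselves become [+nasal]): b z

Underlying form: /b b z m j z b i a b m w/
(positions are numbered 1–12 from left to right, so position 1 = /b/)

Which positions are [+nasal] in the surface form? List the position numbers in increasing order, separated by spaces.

From /m/ at 4 rightward: 5 /j/ → [+nasal]; 6 /z/ transparent; 7 /b/ transparent; 8 /i/ → [+nasal]; 9 /a/ → [+nasal]; 10 /b/ transparent; 11 /m/ is itself a trigger — this domain ends here.
From /m/ at 4 leftward: 3 /z/ transparent; 2 /b/ transparent; 1 /b/ transparent; word edge.
From /m/ at 11 rightward: 12 /w/ → [+nasal]; word edge.
From /m/ at 11 leftward: 10 /b/ transparent; 9 /a/ → [+nasal]; 8 /i/ → [+nasal]; 7 /b/ transparent; 6 /z/ transparent; 5 /j/ → [+nasal]; 4 /m/ is itself a trigger — this domain ends here.

4 5 8 9 11 12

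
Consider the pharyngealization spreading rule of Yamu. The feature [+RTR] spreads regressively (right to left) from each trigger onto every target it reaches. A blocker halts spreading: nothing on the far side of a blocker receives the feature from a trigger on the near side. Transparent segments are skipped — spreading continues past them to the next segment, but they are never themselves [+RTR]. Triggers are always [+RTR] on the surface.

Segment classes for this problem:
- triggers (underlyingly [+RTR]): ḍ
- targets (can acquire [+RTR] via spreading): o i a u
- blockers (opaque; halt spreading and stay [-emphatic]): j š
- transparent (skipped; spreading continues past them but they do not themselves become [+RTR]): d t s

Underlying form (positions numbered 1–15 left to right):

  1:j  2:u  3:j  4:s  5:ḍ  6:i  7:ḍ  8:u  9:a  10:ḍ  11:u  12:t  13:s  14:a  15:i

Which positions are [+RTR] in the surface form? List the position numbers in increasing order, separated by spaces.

From /ḍ/ at 5 leftward: 4 /s/ transparent; 3 /j/ blocks.
From /ḍ/ at 7 leftward: 6 /i/ → [+RTR]; 5 /ḍ/ is itself a trigger — this domain ends here.
From /ḍ/ at 10 leftward: 9 /a/ → [+RTR]; 8 /u/ → [+RTR]; 7 /ḍ/ is itself a trigger — this domain ends here.
Targets with no active source: positions 2 11 14 15 stay [-emphatic].

5 6 7 8 9 10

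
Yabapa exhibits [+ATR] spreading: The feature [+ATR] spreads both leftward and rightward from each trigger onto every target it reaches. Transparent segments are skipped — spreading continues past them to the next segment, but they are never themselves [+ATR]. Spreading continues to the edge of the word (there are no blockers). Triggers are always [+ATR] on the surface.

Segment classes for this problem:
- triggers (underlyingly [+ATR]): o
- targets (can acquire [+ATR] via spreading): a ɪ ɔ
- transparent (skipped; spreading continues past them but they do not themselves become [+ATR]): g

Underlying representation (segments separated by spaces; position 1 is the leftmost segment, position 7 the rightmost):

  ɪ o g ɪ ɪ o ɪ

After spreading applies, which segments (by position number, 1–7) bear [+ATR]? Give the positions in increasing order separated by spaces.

From /o/ at 2 rightward: 3 /g/ transparent; 4 /ɪ/ → [+ATR]; 5 /ɪ/ → [+ATR]; 6 /o/ is itself a trigger — this domain ends here.
From /o/ at 2 leftward: 1 /ɪ/ → [+ATR]; word edge.
From /o/ at 6 rightward: 7 /ɪ/ → [+ATR]; word edge.
From /o/ at 6 leftward: 5 /ɪ/ → [+ATR]; 4 /ɪ/ → [+ATR]; 3 /g/ transparent; 2 /o/ is itself a trigger — this domain ends here.

1 2 4 5 6 7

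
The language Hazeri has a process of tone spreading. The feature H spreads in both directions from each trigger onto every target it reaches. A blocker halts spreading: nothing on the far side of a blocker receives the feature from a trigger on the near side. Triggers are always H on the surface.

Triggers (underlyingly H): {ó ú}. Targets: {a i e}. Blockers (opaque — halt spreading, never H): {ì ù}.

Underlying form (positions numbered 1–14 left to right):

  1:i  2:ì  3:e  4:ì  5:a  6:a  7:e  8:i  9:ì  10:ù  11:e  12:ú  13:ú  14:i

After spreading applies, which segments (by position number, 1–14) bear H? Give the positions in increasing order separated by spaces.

From /ú/ at 12 rightward: 13 /ú/ is itself a trigger — this domain ends here.
From /ú/ at 12 leftward: 11 /e/ → H; 10 /ù/ blocks.
From /ú/ at 13 rightward: 14 /i/ → H; word edge.
From /ú/ at 13 leftward: 12 /ú/ is itself a trigger — this domain ends here.
Targets with no active source: positions 1 3 5 6 7 8 stay [-high tone].

11 12 13 14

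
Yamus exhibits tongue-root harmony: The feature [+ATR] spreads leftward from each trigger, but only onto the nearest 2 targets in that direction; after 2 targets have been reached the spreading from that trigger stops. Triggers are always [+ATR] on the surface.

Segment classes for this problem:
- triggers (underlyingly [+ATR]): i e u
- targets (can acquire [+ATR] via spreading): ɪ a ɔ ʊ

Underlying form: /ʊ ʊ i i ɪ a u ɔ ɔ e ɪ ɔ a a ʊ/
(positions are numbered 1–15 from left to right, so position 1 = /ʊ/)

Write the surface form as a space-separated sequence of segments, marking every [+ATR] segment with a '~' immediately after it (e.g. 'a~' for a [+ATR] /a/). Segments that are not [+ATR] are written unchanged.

From /i/ at 3 leftward: 2 /ʊ/ → [+ATR]; 1 /ʊ/ → [+ATR]; bound reached.
From /i/ at 4 leftward: 3 /i/ is itself a trigger — this domain ends here.
From /u/ at 7 leftward: 6 /a/ → [+ATR]; 5 /ɪ/ → [+ATR]; bound reached.
From /e/ at 10 leftward: 9 /ɔ/ → [+ATR]; 8 /ɔ/ → [+ATR]; bound reached.
Targets with no active source: positions 11 12 13 14 15 stay [-ATR].
[+ATR] positions on the surface: 1 2 3 4 5 6 7 8 9 10.

ʊ~ ʊ~ i~ i~ ɪ~ a~ u~ ɔ~ ɔ~ e~ ɪ ɔ a a ʊ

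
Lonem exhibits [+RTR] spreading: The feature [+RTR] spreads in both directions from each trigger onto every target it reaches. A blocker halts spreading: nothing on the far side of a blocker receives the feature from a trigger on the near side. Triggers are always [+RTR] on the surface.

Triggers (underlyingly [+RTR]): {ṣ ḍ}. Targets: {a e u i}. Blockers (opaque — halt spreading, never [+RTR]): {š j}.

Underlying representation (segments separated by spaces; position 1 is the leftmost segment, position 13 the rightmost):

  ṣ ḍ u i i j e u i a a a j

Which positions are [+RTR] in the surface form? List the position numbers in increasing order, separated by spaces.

1 2 3 4 5

From /ṣ/ at 1 rightward: 2 /ḍ/ is itself a trigger — this domain ends here.
From /ṣ/ at 1 leftward: word edge.
From /ḍ/ at 2 rightward: 3 /u/ → [+RTR]; 4 /i/ → [+RTR]; 5 /i/ → [+RTR]; 6 /j/ blocks.
From /ḍ/ at 2 leftward: 1 /ṣ/ is itself a trigger — this domain ends here.
Targets with no active source: positions 7 8 9 10 11 12 stay [-emphatic].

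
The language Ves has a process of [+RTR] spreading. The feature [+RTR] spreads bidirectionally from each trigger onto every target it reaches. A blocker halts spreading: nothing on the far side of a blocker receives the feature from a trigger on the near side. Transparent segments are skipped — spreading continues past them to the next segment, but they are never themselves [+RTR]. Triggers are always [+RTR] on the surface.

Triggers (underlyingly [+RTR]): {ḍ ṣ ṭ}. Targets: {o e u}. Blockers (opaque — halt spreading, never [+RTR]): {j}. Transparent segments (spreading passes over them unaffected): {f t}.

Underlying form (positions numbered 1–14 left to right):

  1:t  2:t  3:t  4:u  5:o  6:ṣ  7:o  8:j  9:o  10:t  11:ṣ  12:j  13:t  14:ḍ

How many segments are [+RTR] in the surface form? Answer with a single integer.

7

From /ṣ/ at 6 rightward: 7 /o/ → [+RTR]; 8 /j/ blocks.
From /ṣ/ at 6 leftward: 5 /o/ → [+RTR]; 4 /u/ → [+RTR]; 3 /t/ transparent; 2 /t/ transparent; 1 /t/ transparent; word edge.
From /ṣ/ at 11 rightward: 12 /j/ blocks.
From /ṣ/ at 11 leftward: 10 /t/ transparent; 9 /o/ → [+RTR]; 8 /j/ blocks.
From /ḍ/ at 14 rightward: word edge.
From /ḍ/ at 14 leftward: 13 /t/ transparent; 12 /j/ blocks.
[+RTR] positions on the surface: 4 5 6 7 9 11 14.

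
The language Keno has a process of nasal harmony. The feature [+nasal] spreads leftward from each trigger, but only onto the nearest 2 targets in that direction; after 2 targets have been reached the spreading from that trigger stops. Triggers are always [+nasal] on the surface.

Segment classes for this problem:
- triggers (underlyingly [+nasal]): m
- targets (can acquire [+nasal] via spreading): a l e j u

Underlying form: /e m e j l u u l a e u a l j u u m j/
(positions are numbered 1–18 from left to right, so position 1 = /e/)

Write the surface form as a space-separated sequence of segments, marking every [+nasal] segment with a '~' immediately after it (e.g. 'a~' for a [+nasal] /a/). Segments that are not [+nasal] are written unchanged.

From /m/ at 2 leftward: 1 /e/ → [+nasal]; word edge.
From /m/ at 17 leftward: 16 /u/ → [+nasal]; 15 /u/ → [+nasal]; bound reached.
Targets with no active source: positions 3 4 5 6 7 8 9 10 11 12 13 14 18 stay [-nasal].
[+nasal] positions on the surface: 1 2 15 16 17.

e~ m~ e j l u u l a e u a l j u~ u~ m~ j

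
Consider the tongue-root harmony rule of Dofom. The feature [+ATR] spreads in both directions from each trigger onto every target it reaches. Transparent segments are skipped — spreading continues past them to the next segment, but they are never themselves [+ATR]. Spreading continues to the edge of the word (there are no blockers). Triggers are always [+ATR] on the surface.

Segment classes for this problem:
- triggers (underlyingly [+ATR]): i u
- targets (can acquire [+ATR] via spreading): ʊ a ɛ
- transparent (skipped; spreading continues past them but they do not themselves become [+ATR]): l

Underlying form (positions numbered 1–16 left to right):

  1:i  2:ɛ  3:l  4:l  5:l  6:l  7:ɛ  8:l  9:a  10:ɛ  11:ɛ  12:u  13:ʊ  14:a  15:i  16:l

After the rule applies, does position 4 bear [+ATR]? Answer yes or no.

From /i/ at 1 rightward: 2 /ɛ/ → [+ATR]; 3 /l/ transparent; 4 /l/ transparent; 5 /l/ transparent; 6 /l/ transparent; 7 /ɛ/ → [+ATR]; 8 /l/ transparent; 9 /a/ → [+ATR]; 10 /ɛ/ → [+ATR]; 11 /ɛ/ → [+ATR]; 12 /u/ is itself a trigger — this domain ends here.
From /i/ at 1 leftward: word edge.
From /u/ at 12 rightward: 13 /ʊ/ → [+ATR]; 14 /a/ → [+ATR]; 15 /i/ is itself a trigger — this domain ends here.
From /u/ at 12 leftward: 11 /ɛ/ → [+ATR]; 10 /ɛ/ → [+ATR]; 9 /a/ → [+ATR]; 8 /l/ transparent; 7 /ɛ/ → [+ATR]; 6 /l/ transparent; 5 /l/ transparent; 4 /l/ transparent; 3 /l/ transparent; 2 /ɛ/ → [+ATR]; 1 /i/ is itself a trigger — this domain ends here.
From /i/ at 15 rightward: 16 /l/ transparent; word edge.
From /i/ at 15 leftward: 14 /a/ → [+ATR]; 13 /ʊ/ → [+ATR]; 12 /u/ is itself a trigger — this domain ends here.
[+ATR] positions on the surface: 1 2 7 9 10 11 12 13 14 15.

no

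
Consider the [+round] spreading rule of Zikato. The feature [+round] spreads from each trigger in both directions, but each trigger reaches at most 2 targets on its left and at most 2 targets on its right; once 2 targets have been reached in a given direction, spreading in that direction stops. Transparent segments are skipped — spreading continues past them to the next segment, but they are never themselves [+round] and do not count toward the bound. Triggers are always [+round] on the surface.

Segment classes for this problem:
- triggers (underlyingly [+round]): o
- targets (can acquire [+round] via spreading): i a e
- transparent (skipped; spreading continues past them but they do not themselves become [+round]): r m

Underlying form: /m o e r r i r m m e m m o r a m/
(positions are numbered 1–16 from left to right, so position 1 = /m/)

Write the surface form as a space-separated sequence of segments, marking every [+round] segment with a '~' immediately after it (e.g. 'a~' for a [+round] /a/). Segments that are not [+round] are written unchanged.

From /o/ at 2 rightward: 3 /e/ → [+round]; 4 /r/ transparent; 5 /r/ transparent; 6 /i/ → [+round]; bound reached.
From /o/ at 2 leftward: 1 /m/ transparent; word edge.
From /o/ at 13 rightward: 14 /r/ transparent; 15 /a/ → [+round]; 16 /m/ transparent; word edge.
From /o/ at 13 leftward: 12 /m/ transparent; 11 /m/ transparent; 10 /e/ → [+round]; 9 /m/ transparent; 8 /m/ transparent; 7 /r/ transparent; 6 /i/ → [+round]; bound reached.
[+round] positions on the surface: 2 3 6 10 13 15.

m o~ e~ r r i~ r m m e~ m m o~ r a~ m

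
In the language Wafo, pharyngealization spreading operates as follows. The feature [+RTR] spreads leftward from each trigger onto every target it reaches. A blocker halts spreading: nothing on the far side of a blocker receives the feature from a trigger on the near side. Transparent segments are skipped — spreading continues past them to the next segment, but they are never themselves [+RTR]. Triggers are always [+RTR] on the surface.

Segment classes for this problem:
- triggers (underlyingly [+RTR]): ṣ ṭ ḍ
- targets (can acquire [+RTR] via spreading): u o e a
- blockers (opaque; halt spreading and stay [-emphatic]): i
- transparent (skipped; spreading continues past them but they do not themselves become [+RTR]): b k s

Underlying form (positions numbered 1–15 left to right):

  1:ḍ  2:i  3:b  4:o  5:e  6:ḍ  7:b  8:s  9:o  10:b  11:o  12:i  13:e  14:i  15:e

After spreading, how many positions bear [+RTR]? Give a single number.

From /ḍ/ at 1 leftward: word edge.
From /ḍ/ at 6 leftward: 5 /e/ → [+RTR]; 4 /o/ → [+RTR]; 3 /b/ transparent; 2 /i/ blocks.
Targets with no active source: positions 9 11 13 15 stay [-emphatic].
[+RTR] positions on the surface: 1 4 5 6.

4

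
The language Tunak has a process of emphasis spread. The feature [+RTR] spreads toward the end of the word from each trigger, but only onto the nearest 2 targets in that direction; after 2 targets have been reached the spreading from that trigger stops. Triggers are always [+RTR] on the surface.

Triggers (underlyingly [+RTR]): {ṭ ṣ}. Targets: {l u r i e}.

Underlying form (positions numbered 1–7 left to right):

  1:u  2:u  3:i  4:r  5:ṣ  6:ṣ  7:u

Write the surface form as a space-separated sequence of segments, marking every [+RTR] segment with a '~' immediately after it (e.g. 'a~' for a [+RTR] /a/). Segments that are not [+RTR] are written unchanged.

From /ṣ/ at 5 rightward: 6 /ṣ/ is itself a trigger — this domain ends here.
From /ṣ/ at 6 rightward: 7 /u/ → [+RTR]; word edge.
Targets with no active source: positions 1 2 3 4 stay [-emphatic].
[+RTR] positions on the surface: 5 6 7.

u u i r ṣ~ ṣ~ u~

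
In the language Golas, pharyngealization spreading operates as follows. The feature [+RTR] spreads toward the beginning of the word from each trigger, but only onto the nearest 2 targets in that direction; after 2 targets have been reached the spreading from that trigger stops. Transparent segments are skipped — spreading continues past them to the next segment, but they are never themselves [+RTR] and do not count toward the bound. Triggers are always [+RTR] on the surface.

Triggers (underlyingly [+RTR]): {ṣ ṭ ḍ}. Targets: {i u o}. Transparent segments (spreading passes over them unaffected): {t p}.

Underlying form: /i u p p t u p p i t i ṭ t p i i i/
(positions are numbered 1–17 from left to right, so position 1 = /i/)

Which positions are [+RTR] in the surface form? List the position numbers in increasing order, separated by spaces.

From /ṭ/ at 12 leftward: 11 /i/ → [+RTR]; 10 /t/ transparent; 9 /i/ → [+RTR]; bound reached.
Targets with no active source: positions 1 2 6 15 16 17 stay [-emphatic].

9 11 12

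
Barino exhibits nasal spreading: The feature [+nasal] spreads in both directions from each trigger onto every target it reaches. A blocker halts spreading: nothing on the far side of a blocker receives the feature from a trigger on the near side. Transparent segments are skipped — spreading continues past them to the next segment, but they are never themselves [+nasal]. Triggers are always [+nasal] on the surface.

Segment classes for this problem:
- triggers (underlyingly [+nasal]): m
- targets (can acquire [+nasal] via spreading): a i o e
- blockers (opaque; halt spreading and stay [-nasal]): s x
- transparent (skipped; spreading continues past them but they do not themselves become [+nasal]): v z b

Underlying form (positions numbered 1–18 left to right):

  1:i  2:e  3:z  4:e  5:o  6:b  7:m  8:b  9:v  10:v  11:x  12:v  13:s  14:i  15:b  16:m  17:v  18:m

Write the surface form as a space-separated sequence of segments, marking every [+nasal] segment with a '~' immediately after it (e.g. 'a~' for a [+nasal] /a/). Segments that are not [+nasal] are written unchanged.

From /m/ at 7 rightward: 8 /b/ transparent; 9 /v/ transparent; 10 /v/ transparent; 11 /x/ blocks.
From /m/ at 7 leftward: 6 /b/ transparent; 5 /o/ → [+nasal]; 4 /e/ → [+nasal]; 3 /z/ transparent; 2 /e/ → [+nasal]; 1 /i/ → [+nasal]; word edge.
From /m/ at 16 rightward: 17 /v/ transparent; 18 /m/ is itself a trigger — this domain ends here.
From /m/ at 16 leftward: 15 /b/ transparent; 14 /i/ → [+nasal]; 13 /s/ blocks.
From /m/ at 18 rightward: word edge.
From /m/ at 18 leftward: 17 /v/ transparent; 16 /m/ is itself a trigger — this domain ends here.
[+nasal] positions on the surface: 1 2 4 5 7 14 16 18.

i~ e~ z e~ o~ b m~ b v v x v s i~ b m~ v m~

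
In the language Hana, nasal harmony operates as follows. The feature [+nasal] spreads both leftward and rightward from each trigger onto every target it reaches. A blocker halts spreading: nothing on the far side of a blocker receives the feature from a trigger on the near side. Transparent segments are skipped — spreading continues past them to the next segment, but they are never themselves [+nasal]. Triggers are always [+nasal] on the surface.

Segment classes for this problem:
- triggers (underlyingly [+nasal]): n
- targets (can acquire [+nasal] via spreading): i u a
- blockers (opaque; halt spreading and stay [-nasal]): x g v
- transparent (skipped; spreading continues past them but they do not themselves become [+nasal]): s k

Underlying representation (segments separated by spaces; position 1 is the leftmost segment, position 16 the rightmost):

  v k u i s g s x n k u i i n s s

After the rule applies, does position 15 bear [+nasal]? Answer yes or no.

From /n/ at 9 rightward: 10 /k/ transparent; 11 /u/ → [+nasal]; 12 /i/ → [+nasal]; 13 /i/ → [+nasal]; 14 /n/ is itself a trigger — this domain ends here.
From /n/ at 9 leftward: 8 /x/ blocks.
From /n/ at 14 rightward: 15 /s/ transparent; 16 /s/ transparent; word edge.
From /n/ at 14 leftward: 13 /i/ → [+nasal]; 12 /i/ → [+nasal]; 11 /u/ → [+nasal]; 10 /k/ transparent; 9 /n/ is itself a trigger — this domain ends here.
Targets with no active source: positions 3 4 stay [-nasal].
[+nasal] positions on the surface: 9 11 12 13 14.

no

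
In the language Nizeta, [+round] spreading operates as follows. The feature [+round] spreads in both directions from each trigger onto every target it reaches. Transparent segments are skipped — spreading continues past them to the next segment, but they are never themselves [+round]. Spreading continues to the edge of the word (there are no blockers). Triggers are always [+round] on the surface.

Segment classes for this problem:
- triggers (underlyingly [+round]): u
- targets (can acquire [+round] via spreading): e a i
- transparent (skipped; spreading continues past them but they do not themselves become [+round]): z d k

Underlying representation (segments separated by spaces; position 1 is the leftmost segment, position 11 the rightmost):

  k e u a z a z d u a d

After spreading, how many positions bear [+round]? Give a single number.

From /u/ at 3 rightward: 4 /a/ → [+round]; 5 /z/ transparent; 6 /a/ → [+round]; 7 /z/ transparent; 8 /d/ transparent; 9 /u/ is itself a trigger — this domain ends here.
From /u/ at 3 leftward: 2 /e/ → [+round]; 1 /k/ transparent; word edge.
From /u/ at 9 rightward: 10 /a/ → [+round]; 11 /d/ transparent; word edge.
From /u/ at 9 leftward: 8 /d/ transparent; 7 /z/ transparent; 6 /a/ → [+round]; 5 /z/ transparent; 4 /a/ → [+round]; 3 /u/ is itself a trigger — this domain ends here.
[+round] positions on the surface: 2 3 4 6 9 10.

6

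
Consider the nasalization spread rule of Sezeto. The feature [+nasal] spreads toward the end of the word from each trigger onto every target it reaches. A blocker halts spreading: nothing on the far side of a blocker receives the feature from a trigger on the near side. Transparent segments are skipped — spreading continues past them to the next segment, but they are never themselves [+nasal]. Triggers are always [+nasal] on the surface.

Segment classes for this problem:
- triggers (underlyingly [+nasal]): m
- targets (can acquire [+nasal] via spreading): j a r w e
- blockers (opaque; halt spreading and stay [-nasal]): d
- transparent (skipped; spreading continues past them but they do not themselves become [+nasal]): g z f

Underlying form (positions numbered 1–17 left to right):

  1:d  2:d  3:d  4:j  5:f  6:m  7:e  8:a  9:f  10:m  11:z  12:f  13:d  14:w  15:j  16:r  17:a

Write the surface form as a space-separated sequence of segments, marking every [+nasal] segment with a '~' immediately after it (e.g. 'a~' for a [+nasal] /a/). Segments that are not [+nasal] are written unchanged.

d d d j f m~ e~ a~ f m~ z f d w j r a

From /m/ at 6 rightward: 7 /e/ → [+nasal]; 8 /a/ → [+nasal]; 9 /f/ transparent; 10 /m/ is itself a trigger — this domain ends here.
From /m/ at 10 rightward: 11 /z/ transparent; 12 /f/ transparent; 13 /d/ blocks.
Targets with no active source: positions 4 14 15 16 17 stay [-nasal].
[+nasal] positions on the surface: 6 7 8 10.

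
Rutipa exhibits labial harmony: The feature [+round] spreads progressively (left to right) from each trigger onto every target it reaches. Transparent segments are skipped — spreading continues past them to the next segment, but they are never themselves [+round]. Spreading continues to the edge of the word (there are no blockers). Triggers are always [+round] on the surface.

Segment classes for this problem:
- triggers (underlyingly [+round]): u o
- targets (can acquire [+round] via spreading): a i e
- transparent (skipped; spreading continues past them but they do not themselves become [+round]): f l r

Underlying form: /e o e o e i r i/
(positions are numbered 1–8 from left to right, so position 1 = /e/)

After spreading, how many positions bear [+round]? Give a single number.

From /o/ at 2 rightward: 3 /e/ → [+round]; 4 /o/ is itself a trigger — this domain ends here.
From /o/ at 4 rightward: 5 /e/ → [+round]; 6 /i/ → [+round]; 7 /r/ transparent; 8 /i/ → [+round]; word edge.
Target with no active source: position 1 stays [-round].
[+round] positions on the surface: 2 3 4 5 6 8.

6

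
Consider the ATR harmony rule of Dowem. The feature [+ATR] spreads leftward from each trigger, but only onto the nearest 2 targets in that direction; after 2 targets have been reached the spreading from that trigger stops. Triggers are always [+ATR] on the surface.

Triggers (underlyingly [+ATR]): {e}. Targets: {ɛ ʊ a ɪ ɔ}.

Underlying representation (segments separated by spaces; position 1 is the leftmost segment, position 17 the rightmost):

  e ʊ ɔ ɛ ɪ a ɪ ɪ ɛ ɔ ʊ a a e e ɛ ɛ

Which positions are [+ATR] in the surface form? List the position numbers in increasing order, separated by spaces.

From /e/ at 1 leftward: word edge.
From /e/ at 14 leftward: 13 /a/ → [+ATR]; 12 /a/ → [+ATR]; bound reached.
From /e/ at 15 leftward: 14 /e/ is itself a trigger — this domain ends here.
Targets with no active source: positions 2 3 4 5 6 7 8 9 10 11 16 17 stay [-ATR].

1 12 13 14 15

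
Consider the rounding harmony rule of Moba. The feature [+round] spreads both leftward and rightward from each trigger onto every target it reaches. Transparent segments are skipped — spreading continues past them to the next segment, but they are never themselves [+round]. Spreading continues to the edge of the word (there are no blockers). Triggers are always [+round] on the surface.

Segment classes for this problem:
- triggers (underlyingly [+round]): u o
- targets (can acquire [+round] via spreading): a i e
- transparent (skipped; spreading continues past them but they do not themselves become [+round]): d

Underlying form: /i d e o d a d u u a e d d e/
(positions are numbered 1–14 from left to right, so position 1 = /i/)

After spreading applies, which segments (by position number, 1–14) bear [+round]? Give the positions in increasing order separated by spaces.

1 3 4 6 8 9 10 11 14

From /o/ at 4 rightward: 5 /d/ transparent; 6 /a/ → [+round]; 7 /d/ transparent; 8 /u/ is itself a trigger — this domain ends here.
From /o/ at 4 leftward: 3 /e/ → [+round]; 2 /d/ transparent; 1 /i/ → [+round]; word edge.
From /u/ at 8 rightward: 9 /u/ is itself a trigger — this domain ends here.
From /u/ at 8 leftward: 7 /d/ transparent; 6 /a/ → [+round]; 5 /d/ transparent; 4 /o/ is itself a trigger — this domain ends here.
From /u/ at 9 rightward: 10 /a/ → [+round]; 11 /e/ → [+round]; 12 /d/ transparent; 13 /d/ transparent; 14 /e/ → [+round]; word edge.
From /u/ at 9 leftward: 8 /u/ is itself a trigger — this domain ends here.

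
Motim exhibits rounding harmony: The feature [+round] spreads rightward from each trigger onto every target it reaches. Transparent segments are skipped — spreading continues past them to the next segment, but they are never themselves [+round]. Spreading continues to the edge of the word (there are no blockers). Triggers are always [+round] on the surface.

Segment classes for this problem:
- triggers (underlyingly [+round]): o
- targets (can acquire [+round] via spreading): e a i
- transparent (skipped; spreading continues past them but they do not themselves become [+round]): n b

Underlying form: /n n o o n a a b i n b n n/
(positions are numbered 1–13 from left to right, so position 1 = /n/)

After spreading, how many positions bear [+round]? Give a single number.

5

From /o/ at 3 rightward: 4 /o/ is itself a trigger — this domain ends here.
From /o/ at 4 rightward: 5 /n/ transparent; 6 /a/ → [+round]; 7 /a/ → [+round]; 8 /b/ transparent; 9 /i/ → [+round]; 10 /n/ transparent; 11 /b/ transparent; 12 /n/ transparent; 13 /n/ transparent; word edge.
[+round] positions on the surface: 3 4 6 7 9.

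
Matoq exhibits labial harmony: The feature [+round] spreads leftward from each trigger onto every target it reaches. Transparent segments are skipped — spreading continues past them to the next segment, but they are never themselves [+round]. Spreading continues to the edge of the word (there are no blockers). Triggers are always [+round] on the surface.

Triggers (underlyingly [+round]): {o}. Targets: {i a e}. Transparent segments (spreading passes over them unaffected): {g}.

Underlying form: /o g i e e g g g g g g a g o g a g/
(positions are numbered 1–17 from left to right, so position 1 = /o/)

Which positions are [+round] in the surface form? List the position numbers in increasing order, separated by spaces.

From /o/ at 1 leftward: word edge.
From /o/ at 14 leftward: 13 /g/ transparent; 12 /a/ → [+round]; 11 /g/ transparent; 10 /g/ transparent; 9 /g/ transparent; 8 /g/ transparent; 7 /g/ transparent; 6 /g/ transparent; 5 /e/ → [+round]; 4 /e/ → [+round]; 3 /i/ → [+round]; 2 /g/ transparent; 1 /o/ is itself a trigger — this domain ends here.
Target with no active source: position 16 stays [-round].

1 3 4 5 12 14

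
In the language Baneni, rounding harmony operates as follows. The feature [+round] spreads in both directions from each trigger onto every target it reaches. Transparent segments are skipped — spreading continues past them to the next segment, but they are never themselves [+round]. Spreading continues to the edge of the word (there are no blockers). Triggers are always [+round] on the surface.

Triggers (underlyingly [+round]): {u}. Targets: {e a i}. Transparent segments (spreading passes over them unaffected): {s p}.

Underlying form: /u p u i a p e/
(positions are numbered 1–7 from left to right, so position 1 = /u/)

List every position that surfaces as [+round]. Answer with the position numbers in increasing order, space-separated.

From /u/ at 1 rightward: 2 /p/ transparent; 3 /u/ is itself a trigger — this domain ends here.
From /u/ at 1 leftward: word edge.
From /u/ at 3 rightward: 4 /i/ → [+round]; 5 /a/ → [+round]; 6 /p/ transparent; 7 /e/ → [+round]; word edge.
From /u/ at 3 leftward: 2 /p/ transparent; 1 /u/ is itself a trigger — this domain ends here.

1 3 4 5 7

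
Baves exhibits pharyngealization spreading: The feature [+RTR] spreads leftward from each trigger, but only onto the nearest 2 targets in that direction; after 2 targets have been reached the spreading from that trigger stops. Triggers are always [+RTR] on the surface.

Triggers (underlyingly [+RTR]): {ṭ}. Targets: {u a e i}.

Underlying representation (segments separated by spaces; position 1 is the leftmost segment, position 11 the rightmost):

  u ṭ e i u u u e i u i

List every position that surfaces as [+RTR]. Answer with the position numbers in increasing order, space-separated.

1 2

From /ṭ/ at 2 leftward: 1 /u/ → [+RTR]; word edge.
Targets with no active source: positions 3 4 5 6 7 8 9 10 11 stay [-emphatic].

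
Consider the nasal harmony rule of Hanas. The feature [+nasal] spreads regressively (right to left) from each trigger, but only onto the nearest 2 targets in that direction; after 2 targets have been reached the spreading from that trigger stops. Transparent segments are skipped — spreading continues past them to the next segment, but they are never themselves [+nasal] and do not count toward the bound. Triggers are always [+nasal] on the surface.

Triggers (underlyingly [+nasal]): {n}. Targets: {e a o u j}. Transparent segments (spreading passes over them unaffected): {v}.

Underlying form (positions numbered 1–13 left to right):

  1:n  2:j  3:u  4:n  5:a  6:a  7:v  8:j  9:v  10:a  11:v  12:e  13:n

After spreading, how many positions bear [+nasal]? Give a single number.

From /n/ at 1 leftward: word edge.
From /n/ at 4 leftward: 3 /u/ → [+nasal]; 2 /j/ → [+nasal]; bound reached.
From /n/ at 13 leftward: 12 /e/ → [+nasal]; 11 /v/ transparent; 10 /a/ → [+nasal]; bound reached.
Targets with no active source: positions 5 6 8 stay [-nasal].
[+nasal] positions on the surface: 1 2 3 4 10 12 13.

7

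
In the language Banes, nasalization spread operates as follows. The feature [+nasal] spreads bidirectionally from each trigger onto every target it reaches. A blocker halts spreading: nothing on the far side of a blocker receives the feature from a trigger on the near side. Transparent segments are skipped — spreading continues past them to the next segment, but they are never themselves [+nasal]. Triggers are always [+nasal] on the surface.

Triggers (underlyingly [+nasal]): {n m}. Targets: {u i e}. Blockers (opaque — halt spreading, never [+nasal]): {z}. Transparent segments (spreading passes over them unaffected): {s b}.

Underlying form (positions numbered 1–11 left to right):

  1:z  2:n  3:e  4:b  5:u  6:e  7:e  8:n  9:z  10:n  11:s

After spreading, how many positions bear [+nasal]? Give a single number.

From /n/ at 2 rightward: 3 /e/ → [+nasal]; 4 /b/ transparent; 5 /u/ → [+nasal]; 6 /e/ → [+nasal]; 7 /e/ → [+nasal]; 8 /n/ is itself a trigger — this domain ends here.
From /n/ at 2 leftward: 1 /z/ blocks.
From /n/ at 8 rightward: 9 /z/ blocks.
From /n/ at 8 leftward: 7 /e/ → [+nasal]; 6 /e/ → [+nasal]; 5 /u/ → [+nasal]; 4 /b/ transparent; 3 /e/ → [+nasal]; 2 /n/ is itself a trigger — this domain ends here.
From /n/ at 10 rightward: 11 /s/ transparent; word edge.
From /n/ at 10 leftward: 9 /z/ blocks.
[+nasal] positions on the surface: 2 3 5 6 7 8 10.

7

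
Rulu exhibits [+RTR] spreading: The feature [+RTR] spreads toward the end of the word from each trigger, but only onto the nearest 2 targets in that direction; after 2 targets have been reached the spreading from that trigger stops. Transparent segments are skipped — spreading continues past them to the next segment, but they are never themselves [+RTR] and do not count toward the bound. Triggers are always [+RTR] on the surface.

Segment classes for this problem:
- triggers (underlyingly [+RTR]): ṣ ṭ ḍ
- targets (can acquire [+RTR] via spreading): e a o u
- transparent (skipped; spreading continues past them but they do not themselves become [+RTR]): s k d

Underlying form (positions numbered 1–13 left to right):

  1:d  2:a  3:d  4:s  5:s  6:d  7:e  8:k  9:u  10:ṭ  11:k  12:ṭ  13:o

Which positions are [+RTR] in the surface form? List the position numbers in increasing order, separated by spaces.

From /ṭ/ at 10 rightward: 11 /k/ transparent; 12 /ṭ/ is itself a trigger — this domain ends here.
From /ṭ/ at 12 rightward: 13 /o/ → [+RTR]; word edge.
Targets with no active source: positions 2 7 9 stay [-emphatic].

10 12 13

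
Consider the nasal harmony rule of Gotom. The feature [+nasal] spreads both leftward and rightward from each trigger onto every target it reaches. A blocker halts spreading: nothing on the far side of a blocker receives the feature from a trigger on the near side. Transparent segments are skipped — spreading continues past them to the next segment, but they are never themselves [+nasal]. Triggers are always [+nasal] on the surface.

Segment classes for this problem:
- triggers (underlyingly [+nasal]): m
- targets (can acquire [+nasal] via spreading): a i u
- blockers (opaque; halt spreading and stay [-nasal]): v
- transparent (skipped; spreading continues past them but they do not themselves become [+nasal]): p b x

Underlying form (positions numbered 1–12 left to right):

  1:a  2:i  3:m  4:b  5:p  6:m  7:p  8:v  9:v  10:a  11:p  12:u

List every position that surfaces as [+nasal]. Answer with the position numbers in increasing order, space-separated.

From /m/ at 3 rightward: 4 /b/ transparent; 5 /p/ transparent; 6 /m/ is itself a trigger — this domain ends here.
From /m/ at 3 leftward: 2 /i/ → [+nasal]; 1 /a/ → [+nasal]; word edge.
From /m/ at 6 rightward: 7 /p/ transparent; 8 /v/ blocks.
From /m/ at 6 leftward: 5 /p/ transparent; 4 /b/ transparent; 3 /m/ is itself a trigger — this domain ends here.
Targets with no active source: positions 10 12 stay [-nasal].

1 2 3 6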